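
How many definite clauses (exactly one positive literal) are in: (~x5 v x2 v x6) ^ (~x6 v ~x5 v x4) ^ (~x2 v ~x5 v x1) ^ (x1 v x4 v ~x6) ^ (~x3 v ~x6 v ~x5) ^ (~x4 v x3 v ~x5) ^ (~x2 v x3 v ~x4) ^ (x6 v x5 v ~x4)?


A definite clause has exactly one positive literal.
Clause 1: 2 positive -> not definite
Clause 2: 1 positive -> definite
Clause 3: 1 positive -> definite
Clause 4: 2 positive -> not definite
Clause 5: 0 positive -> not definite
Clause 6: 1 positive -> definite
Clause 7: 1 positive -> definite
Clause 8: 2 positive -> not definite
Definite clause count = 4.

4


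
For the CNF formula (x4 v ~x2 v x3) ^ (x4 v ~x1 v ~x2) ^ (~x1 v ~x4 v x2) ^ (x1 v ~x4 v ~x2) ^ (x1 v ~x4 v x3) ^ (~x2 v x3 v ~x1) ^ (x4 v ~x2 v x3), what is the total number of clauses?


Each group enclosed in parentheses joined by ^ is one clause.
Counting the conjuncts: 7 clauses.

7


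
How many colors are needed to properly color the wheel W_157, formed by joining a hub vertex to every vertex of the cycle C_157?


W_157 consists of the cycle C_157 together with a hub vertex adjacent to every cycle vertex.
The cycle C_157 needs 3 colors (odd cycle -> 3).
The hub is adjacent to every cycle vertex, so it must receive a new color distinct from all of them.
Chromatic number = 3 + 1 = 4.

4


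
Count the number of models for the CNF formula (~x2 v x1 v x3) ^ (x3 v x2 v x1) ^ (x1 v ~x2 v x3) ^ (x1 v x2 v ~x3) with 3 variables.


Enumerate all 8 truth assignments over 3 variables.
Test each against every clause.
Satisfying assignments found: 5.

5


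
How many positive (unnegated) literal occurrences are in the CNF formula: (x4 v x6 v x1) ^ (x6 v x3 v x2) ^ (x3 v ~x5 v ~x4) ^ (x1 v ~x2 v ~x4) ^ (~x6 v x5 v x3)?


Scan each clause for unnegated literals.
Clause 1: 3 positive; Clause 2: 3 positive; Clause 3: 1 positive; Clause 4: 1 positive; Clause 5: 2 positive.
Total positive literal occurrences = 10.

10


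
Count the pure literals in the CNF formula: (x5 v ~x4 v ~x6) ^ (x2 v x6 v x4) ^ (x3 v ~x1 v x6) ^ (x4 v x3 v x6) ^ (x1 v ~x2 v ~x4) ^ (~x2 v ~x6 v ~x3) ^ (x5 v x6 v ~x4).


A pure literal appears in only one polarity across all clauses.
Pure literals: x5 (positive only).
Count = 1.

1


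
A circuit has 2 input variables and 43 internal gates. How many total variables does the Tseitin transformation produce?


The Tseitin transformation introduces one auxiliary variable per gate.
Total variables = inputs + gates = 2 + 43 = 45.

45


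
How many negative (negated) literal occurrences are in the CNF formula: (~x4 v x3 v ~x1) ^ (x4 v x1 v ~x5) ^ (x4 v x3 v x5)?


Scan each clause for negated literals.
Clause 1: 2 negative; Clause 2: 1 negative; Clause 3: 0 negative.
Total negative literal occurrences = 3.

3


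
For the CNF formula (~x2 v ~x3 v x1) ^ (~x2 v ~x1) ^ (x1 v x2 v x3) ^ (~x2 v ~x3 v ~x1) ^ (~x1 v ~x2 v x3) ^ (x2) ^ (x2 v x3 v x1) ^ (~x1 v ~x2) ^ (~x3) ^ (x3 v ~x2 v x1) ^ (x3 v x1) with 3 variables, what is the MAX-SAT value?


Enumerate all 8 truth assignments.
For each, count how many of the 11 clauses are satisfied.
The formula is not fully satisfiable, so the maximum is below 11.
Maximum simultaneously satisfiable clauses = 10.

10


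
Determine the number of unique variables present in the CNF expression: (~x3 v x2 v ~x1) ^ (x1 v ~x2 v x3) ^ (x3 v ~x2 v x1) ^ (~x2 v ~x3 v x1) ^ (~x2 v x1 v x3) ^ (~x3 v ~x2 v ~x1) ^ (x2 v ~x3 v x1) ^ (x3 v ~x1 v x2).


Identify each distinct variable in the formula.
Variables found: x1, x2, x3.
Total distinct variables = 3.

3


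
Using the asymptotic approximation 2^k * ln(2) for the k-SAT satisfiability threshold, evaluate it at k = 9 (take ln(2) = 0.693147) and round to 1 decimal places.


Using the asymptotic formula: threshold ~ 2^k * ln(2).
2^9 = 512.
512 * 0.693147 = 354.9.

354.9


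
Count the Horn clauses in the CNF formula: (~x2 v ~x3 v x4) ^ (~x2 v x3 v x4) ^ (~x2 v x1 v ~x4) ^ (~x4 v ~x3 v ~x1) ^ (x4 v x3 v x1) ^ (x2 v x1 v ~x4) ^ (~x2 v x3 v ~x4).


A Horn clause has at most one positive literal.
Clause 1: 1 positive lit(s) -> Horn
Clause 2: 2 positive lit(s) -> not Horn
Clause 3: 1 positive lit(s) -> Horn
Clause 4: 0 positive lit(s) -> Horn
Clause 5: 3 positive lit(s) -> not Horn
Clause 6: 2 positive lit(s) -> not Horn
Clause 7: 1 positive lit(s) -> Horn
Total Horn clauses = 4.

4


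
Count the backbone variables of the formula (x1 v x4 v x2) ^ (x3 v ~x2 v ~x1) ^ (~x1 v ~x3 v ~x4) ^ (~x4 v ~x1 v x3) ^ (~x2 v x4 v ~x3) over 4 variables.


Find all satisfying assignments: 7 model(s).
Check which variables have the same value in every model.
No variable is fixed across all models.
Backbone size = 0.

0


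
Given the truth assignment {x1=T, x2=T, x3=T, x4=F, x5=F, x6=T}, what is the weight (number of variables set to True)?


The weight is the number of variables assigned True.
True variables: x1, x2, x3, x6.
Weight = 4.

4


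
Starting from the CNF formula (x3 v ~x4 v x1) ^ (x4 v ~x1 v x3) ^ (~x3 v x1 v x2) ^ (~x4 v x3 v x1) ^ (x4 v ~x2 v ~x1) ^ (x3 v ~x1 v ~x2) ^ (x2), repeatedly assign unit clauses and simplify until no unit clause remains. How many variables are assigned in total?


Unit propagation repeatedly assigns the literal in any unit clause, then simplifies.
Assignments in order: x2 = T.
No further unit clauses remain.
Total variables assigned = 1.

1


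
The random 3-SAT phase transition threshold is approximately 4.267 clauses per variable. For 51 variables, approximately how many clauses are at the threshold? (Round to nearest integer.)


The 3-SAT phase transition occurs at approximately 4.267 clauses per variable.
m = 4.267 * 51 = 217.617.
Rounded to nearest integer: 218.

218


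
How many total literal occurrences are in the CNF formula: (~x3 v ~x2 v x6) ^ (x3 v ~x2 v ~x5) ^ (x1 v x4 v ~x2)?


Clause lengths: 3, 3, 3.
Sum = 3 + 3 + 3 = 9.

9


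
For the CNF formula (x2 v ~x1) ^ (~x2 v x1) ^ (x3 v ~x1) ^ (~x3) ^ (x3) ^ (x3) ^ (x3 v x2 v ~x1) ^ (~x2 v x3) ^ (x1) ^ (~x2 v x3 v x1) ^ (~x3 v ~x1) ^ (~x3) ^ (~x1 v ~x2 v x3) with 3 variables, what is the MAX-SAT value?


Enumerate all 8 truth assignments.
For each, count how many of the 13 clauses are satisfied.
The formula is not fully satisfiable, so the maximum is below 13.
Maximum simultaneously satisfiable clauses = 10.

10


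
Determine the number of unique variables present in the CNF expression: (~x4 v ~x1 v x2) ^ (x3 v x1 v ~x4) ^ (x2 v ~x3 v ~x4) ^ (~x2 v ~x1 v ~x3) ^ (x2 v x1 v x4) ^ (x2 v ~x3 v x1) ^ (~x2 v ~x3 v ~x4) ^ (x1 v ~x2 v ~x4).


Identify each distinct variable in the formula.
Variables found: x1, x2, x3, x4.
Total distinct variables = 4.

4


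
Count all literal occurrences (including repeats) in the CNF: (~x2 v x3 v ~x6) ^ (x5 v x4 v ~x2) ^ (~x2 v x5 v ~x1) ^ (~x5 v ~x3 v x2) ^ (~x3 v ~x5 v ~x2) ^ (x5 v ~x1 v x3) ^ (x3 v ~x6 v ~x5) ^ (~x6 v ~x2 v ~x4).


Clause lengths: 3, 3, 3, 3, 3, 3, 3, 3.
Sum = 3 + 3 + 3 + 3 + 3 + 3 + 3 + 3 = 24.

24


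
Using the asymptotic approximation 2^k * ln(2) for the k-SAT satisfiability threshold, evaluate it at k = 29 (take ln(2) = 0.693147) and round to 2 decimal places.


Using the asymptotic formula: threshold ~ 2^k * ln(2).
2^29 = 536870912.
536870912 * 0.693147 = 372130462.04.

372130462.04


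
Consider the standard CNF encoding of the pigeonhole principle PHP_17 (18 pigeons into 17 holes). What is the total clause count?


The PHP encoding has two parts:
1) At-least-one-hole clauses: 18 (one per pigeon, each with 17 literals).
2) At-most-one-pigeon-per-hole clauses: 17 holes * C(18,2) = 17 * 153 = 2601.
Total clauses = 18 + 2601 = 2619.

2619


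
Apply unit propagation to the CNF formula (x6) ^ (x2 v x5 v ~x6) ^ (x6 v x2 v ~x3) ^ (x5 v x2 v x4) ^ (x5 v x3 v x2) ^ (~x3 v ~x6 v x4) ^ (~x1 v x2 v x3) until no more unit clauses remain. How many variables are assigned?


Unit propagation repeatedly assigns the literal in any unit clause, then simplifies.
Assignments in order: x6 = T.
No further unit clauses remain.
Total variables assigned = 1.

1


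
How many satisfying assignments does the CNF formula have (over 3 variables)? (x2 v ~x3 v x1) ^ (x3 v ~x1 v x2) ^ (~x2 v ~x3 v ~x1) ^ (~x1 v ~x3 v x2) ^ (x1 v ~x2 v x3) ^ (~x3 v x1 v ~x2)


Enumerate all 8 truth assignments over 3 variables.
Test each against every clause.
Satisfying assignments found: 2.

2


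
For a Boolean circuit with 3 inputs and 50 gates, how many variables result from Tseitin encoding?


The Tseitin transformation introduces one auxiliary variable per gate.
Total variables = inputs + gates = 3 + 50 = 53.

53


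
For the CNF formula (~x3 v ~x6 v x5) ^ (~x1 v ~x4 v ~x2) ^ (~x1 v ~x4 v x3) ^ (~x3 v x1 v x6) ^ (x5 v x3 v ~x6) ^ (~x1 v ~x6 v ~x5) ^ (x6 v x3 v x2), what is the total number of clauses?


Each group enclosed in parentheses joined by ^ is one clause.
Counting the conjuncts: 7 clauses.

7


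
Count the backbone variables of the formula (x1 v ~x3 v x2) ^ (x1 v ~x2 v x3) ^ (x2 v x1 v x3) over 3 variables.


Find all satisfying assignments: 5 model(s).
Check which variables have the same value in every model.
No variable is fixed across all models.
Backbone size = 0.

0


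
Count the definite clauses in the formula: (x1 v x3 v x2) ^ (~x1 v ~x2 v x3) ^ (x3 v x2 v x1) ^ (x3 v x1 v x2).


A definite clause has exactly one positive literal.
Clause 1: 3 positive -> not definite
Clause 2: 1 positive -> definite
Clause 3: 3 positive -> not definite
Clause 4: 3 positive -> not definite
Definite clause count = 1.

1


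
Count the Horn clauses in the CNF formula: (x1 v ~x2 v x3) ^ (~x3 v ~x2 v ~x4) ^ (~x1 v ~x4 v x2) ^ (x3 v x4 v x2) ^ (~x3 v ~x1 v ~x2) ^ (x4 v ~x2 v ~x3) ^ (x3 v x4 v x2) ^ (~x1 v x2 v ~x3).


A Horn clause has at most one positive literal.
Clause 1: 2 positive lit(s) -> not Horn
Clause 2: 0 positive lit(s) -> Horn
Clause 3: 1 positive lit(s) -> Horn
Clause 4: 3 positive lit(s) -> not Horn
Clause 5: 0 positive lit(s) -> Horn
Clause 6: 1 positive lit(s) -> Horn
Clause 7: 3 positive lit(s) -> not Horn
Clause 8: 1 positive lit(s) -> Horn
Total Horn clauses = 5.

5


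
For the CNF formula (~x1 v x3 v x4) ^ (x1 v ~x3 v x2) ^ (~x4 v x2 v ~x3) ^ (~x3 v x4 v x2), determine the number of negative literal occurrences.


Scan each clause for negated literals.
Clause 1: 1 negative; Clause 2: 1 negative; Clause 3: 2 negative; Clause 4: 1 negative.
Total negative literal occurrences = 5.

5


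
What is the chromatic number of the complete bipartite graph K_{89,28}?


K_{89,28} is bipartite by definition: the two parts are independent sets, with every edge crossing between them.
Color all vertices in one part with color 1 and all vertices in the other part with color 2.
Since the graph has at least one edge, one color does not suffice.
Chromatic number = 2.

2


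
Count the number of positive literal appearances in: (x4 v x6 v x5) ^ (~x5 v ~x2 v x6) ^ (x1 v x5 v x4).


Scan each clause for unnegated literals.
Clause 1: 3 positive; Clause 2: 1 positive; Clause 3: 3 positive.
Total positive literal occurrences = 7.

7


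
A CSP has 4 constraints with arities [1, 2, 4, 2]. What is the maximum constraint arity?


The arities are: 1, 2, 4, 2.
Scan for the maximum value.
Maximum arity = 4.

4


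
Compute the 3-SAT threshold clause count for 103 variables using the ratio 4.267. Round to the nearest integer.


The 3-SAT phase transition occurs at approximately 4.267 clauses per variable.
m = 4.267 * 103 = 439.501.
Rounded to nearest integer: 440.

440


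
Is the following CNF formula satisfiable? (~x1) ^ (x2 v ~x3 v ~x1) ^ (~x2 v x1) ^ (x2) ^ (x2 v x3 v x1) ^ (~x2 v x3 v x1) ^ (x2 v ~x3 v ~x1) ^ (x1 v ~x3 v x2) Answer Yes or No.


Check all 8 possible truth assignments.
Number of satisfying assignments found: 0.
The formula is unsatisfiable.

No


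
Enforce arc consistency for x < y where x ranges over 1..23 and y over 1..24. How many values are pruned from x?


For the constraint x < y, x needs a supporting value in y's domain.
x can be at most 23 (one less than y's maximum).
Valid x values from domain: 23 out of 23.
Pruned = 23 - 23 = 0.

0


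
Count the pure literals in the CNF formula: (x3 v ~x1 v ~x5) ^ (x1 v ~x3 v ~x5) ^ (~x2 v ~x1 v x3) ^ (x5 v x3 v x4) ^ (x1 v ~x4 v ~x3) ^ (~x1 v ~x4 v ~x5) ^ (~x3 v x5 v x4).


A pure literal appears in only one polarity across all clauses.
Pure literals: x2 (negative only).
Count = 1.

1


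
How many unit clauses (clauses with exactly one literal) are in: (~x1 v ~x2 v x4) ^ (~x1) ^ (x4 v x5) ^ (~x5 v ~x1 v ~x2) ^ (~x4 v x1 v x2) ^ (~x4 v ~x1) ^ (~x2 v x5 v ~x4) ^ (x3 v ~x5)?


A unit clause contains exactly one literal.
Unit clauses found: (~x1).
Count = 1.

1


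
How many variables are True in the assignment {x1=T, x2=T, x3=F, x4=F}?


The weight is the number of variables assigned True.
True variables: x1, x2.
Weight = 2.

2


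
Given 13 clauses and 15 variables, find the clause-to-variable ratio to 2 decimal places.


Clause-to-variable ratio = clauses / variables.
13 / 15 = 0.87.

0.87


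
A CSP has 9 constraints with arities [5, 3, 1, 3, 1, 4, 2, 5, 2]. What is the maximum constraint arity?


The arities are: 5, 3, 1, 3, 1, 4, 2, 5, 2.
Scan for the maximum value.
Maximum arity = 5.

5


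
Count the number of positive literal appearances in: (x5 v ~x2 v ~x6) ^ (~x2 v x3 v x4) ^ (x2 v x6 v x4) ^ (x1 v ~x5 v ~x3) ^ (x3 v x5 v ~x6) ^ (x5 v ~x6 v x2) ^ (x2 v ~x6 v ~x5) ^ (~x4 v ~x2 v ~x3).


Scan each clause for unnegated literals.
Clause 1: 1 positive; Clause 2: 2 positive; Clause 3: 3 positive; Clause 4: 1 positive; Clause 5: 2 positive; Clause 6: 2 positive; Clause 7: 1 positive; Clause 8: 0 positive.
Total positive literal occurrences = 12.

12


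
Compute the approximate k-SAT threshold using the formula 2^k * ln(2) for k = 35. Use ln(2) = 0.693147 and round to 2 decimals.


Using the asymptotic formula: threshold ~ 2^k * ln(2).
2^35 = 34359738368.
34359738368 * 0.693147 = 23816349570.56.

23816349570.56


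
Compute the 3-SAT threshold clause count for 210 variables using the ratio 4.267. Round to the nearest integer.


The 3-SAT phase transition occurs at approximately 4.267 clauses per variable.
m = 4.267 * 210 = 896.07.
Rounded to nearest integer: 896.

896


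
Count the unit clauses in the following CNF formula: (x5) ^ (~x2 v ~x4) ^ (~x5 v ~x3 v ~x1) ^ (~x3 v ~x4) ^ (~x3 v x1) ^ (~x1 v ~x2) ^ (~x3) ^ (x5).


A unit clause contains exactly one literal.
Unit clauses found: (x5), (~x3), (x5).
Count = 3.

3


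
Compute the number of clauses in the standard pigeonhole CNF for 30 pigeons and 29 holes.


The PHP encoding has two parts:
1) At-least-one-hole clauses: 30 (one per pigeon, each with 29 literals).
2) At-most-one-pigeon-per-hole clauses: 29 holes * C(30,2) = 29 * 435 = 12615.
Total clauses = 30 + 12615 = 12645.

12645


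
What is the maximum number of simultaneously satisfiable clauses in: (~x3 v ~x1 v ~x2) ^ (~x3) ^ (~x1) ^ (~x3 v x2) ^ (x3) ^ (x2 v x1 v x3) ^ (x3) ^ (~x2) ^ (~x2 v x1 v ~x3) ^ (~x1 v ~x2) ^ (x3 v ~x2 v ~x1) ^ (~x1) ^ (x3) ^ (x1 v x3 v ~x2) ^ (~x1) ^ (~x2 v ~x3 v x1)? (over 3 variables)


Enumerate all 8 truth assignments.
For each, count how many of the 16 clauses are satisfied.
The formula is not fully satisfiable, so the maximum is below 16.
Maximum simultaneously satisfiable clauses = 14.

14


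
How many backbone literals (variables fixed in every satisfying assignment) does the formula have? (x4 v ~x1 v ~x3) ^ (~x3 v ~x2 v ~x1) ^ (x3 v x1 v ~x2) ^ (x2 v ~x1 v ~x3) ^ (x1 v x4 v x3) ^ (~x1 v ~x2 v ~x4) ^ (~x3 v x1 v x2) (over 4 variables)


Find all satisfying assignments: 6 model(s).
Check which variables have the same value in every model.
No variable is fixed across all models.
Backbone size = 0.

0


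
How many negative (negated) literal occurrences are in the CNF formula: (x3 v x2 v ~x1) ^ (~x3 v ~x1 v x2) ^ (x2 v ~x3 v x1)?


Scan each clause for negated literals.
Clause 1: 1 negative; Clause 2: 2 negative; Clause 3: 1 negative.
Total negative literal occurrences = 4.

4


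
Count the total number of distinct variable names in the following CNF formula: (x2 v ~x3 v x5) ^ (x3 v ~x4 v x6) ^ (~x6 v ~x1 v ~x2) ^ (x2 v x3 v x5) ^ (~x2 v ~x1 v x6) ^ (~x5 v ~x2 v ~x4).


Identify each distinct variable in the formula.
Variables found: x1, x2, x3, x4, x5, x6.
Total distinct variables = 6.

6


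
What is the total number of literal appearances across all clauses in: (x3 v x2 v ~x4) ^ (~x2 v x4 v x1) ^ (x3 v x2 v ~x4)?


Clause lengths: 3, 3, 3.
Sum = 3 + 3 + 3 = 9.

9


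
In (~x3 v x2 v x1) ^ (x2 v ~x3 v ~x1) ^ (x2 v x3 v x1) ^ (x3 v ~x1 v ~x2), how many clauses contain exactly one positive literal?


A definite clause has exactly one positive literal.
Clause 1: 2 positive -> not definite
Clause 2: 1 positive -> definite
Clause 3: 3 positive -> not definite
Clause 4: 1 positive -> definite
Definite clause count = 2.

2


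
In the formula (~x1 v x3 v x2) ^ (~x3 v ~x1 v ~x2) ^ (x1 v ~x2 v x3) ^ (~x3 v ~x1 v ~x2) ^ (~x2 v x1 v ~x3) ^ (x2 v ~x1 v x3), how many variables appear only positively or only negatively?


A pure literal appears in only one polarity across all clauses.
No pure literals found.
Count = 0.

0


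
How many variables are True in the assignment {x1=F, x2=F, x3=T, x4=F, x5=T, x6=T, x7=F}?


The weight is the number of variables assigned True.
True variables: x3, x5, x6.
Weight = 3.

3


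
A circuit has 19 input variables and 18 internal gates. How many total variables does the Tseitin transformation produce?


The Tseitin transformation introduces one auxiliary variable per gate.
Total variables = inputs + gates = 19 + 18 = 37.

37


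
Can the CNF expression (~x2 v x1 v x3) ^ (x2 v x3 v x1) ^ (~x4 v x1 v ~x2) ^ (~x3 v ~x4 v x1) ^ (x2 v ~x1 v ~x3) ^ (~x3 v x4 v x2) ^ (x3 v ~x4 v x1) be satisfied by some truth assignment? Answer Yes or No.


Check all 16 possible truth assignments.
Number of satisfying assignments found: 7.
The formula is satisfiable.

Yes


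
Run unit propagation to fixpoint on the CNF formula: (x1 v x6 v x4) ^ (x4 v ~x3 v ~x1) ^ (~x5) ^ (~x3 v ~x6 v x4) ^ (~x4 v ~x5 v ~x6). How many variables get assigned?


Unit propagation repeatedly assigns the literal in any unit clause, then simplifies.
Assignments in order: x5 = F.
No further unit clauses remain.
Total variables assigned = 1.

1


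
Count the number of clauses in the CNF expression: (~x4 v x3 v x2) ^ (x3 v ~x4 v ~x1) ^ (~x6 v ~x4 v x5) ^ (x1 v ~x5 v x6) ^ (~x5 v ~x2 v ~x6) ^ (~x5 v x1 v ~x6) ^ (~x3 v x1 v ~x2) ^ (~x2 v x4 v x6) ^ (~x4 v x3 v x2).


Each group enclosed in parentheses joined by ^ is one clause.
Counting the conjuncts: 9 clauses.

9


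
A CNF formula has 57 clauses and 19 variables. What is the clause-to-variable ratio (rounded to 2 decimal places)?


Clause-to-variable ratio = clauses / variables.
57 / 19 = 3.0.

3.0


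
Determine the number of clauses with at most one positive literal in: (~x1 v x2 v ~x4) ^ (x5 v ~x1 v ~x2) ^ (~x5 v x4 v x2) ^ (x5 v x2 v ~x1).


A Horn clause has at most one positive literal.
Clause 1: 1 positive lit(s) -> Horn
Clause 2: 1 positive lit(s) -> Horn
Clause 3: 2 positive lit(s) -> not Horn
Clause 4: 2 positive lit(s) -> not Horn
Total Horn clauses = 2.

2


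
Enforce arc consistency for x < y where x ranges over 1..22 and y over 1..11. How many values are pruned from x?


For the constraint x < y, x needs a supporting value in y's domain.
x can be at most 10 (one less than y's maximum).
Valid x values from domain: 10 out of 22.
Pruned = 22 - 10 = 12.

12


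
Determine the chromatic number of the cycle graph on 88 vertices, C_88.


A cycle on an even number of vertices is bipartite: alternate two colors around the cycle.
Since 88 is even, two colors suffice, and at least two are needed because the graph has edges.
Chromatic number = 2.

2


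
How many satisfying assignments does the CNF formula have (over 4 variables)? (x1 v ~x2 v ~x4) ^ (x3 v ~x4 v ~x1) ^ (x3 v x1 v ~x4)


Enumerate all 16 truth assignments over 4 variables.
Test each against every clause.
Satisfying assignments found: 11.

11


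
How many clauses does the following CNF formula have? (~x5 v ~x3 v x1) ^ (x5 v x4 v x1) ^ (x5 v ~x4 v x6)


Each group enclosed in parentheses joined by ^ is one clause.
Counting the conjuncts: 3 clauses.

3


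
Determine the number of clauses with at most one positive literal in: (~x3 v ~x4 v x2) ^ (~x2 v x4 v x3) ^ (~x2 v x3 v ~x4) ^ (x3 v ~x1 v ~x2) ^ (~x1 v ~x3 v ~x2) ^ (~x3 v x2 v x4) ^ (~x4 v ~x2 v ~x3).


A Horn clause has at most one positive literal.
Clause 1: 1 positive lit(s) -> Horn
Clause 2: 2 positive lit(s) -> not Horn
Clause 3: 1 positive lit(s) -> Horn
Clause 4: 1 positive lit(s) -> Horn
Clause 5: 0 positive lit(s) -> Horn
Clause 6: 2 positive lit(s) -> not Horn
Clause 7: 0 positive lit(s) -> Horn
Total Horn clauses = 5.

5


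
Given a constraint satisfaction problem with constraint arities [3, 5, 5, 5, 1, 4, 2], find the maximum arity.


The arities are: 3, 5, 5, 5, 1, 4, 2.
Scan for the maximum value.
Maximum arity = 5.

5


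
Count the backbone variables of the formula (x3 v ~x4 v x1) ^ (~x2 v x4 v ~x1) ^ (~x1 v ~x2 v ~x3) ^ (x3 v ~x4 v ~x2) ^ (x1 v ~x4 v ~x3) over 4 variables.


Find all satisfying assignments: 8 model(s).
Check which variables have the same value in every model.
No variable is fixed across all models.
Backbone size = 0.

0


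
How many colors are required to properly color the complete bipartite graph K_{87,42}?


K_{87,42} is bipartite by definition: the two parts are independent sets, with every edge crossing between them.
Color all vertices in one part with color 1 and all vertices in the other part with color 2.
Since the graph has at least one edge, one color does not suffice.
Chromatic number = 2.

2


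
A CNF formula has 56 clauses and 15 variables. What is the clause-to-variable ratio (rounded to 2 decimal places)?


Clause-to-variable ratio = clauses / variables.
56 / 15 = 3.73.

3.73


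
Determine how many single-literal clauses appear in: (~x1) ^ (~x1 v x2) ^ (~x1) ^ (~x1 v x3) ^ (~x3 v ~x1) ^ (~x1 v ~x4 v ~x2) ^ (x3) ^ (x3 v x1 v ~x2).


A unit clause contains exactly one literal.
Unit clauses found: (~x1), (~x1), (x3).
Count = 3.

3


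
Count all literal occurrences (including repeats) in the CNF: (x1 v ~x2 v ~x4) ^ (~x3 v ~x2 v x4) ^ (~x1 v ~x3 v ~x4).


Clause lengths: 3, 3, 3.
Sum = 3 + 3 + 3 = 9.

9


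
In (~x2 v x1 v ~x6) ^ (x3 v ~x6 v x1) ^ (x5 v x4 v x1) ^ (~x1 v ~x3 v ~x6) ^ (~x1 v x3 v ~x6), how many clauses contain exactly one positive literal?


A definite clause has exactly one positive literal.
Clause 1: 1 positive -> definite
Clause 2: 2 positive -> not definite
Clause 3: 3 positive -> not definite
Clause 4: 0 positive -> not definite
Clause 5: 1 positive -> definite
Definite clause count = 2.

2


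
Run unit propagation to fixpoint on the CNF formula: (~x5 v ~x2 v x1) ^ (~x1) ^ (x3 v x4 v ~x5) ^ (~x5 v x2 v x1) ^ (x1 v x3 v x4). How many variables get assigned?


Unit propagation repeatedly assigns the literal in any unit clause, then simplifies.
Assignments in order: x1 = F.
No further unit clauses remain.
Total variables assigned = 1.

1


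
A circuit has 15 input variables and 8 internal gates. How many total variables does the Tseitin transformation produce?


The Tseitin transformation introduces one auxiliary variable per gate.
Total variables = inputs + gates = 15 + 8 = 23.

23


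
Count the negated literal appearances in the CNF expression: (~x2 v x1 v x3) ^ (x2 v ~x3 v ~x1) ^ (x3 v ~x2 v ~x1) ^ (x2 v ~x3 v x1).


Scan each clause for negated literals.
Clause 1: 1 negative; Clause 2: 2 negative; Clause 3: 2 negative; Clause 4: 1 negative.
Total negative literal occurrences = 6.

6


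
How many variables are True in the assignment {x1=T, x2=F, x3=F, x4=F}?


The weight is the number of variables assigned True.
True variables: x1.
Weight = 1.

1


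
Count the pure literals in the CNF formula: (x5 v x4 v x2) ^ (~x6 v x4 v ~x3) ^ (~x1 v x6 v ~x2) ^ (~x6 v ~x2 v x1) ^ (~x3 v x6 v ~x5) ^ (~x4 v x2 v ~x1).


A pure literal appears in only one polarity across all clauses.
Pure literals: x3 (negative only).
Count = 1.

1


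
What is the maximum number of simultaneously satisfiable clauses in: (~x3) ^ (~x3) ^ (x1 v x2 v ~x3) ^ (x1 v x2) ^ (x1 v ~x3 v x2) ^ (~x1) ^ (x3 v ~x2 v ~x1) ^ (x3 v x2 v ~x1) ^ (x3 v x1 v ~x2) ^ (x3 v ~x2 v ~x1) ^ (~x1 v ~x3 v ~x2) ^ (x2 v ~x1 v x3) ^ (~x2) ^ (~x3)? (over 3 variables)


Enumerate all 8 truth assignments.
For each, count how many of the 14 clauses are satisfied.
The formula is not fully satisfiable, so the maximum is below 14.
Maximum simultaneously satisfiable clauses = 13.

13


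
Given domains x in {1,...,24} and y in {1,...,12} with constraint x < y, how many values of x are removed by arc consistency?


For the constraint x < y, x needs a supporting value in y's domain.
x can be at most 11 (one less than y's maximum).
Valid x values from domain: 11 out of 24.
Pruned = 24 - 11 = 13.

13


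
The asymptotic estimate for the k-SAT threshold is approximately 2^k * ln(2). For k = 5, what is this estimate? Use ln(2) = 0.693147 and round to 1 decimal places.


Using the asymptotic formula: threshold ~ 2^k * ln(2).
2^5 = 32.
32 * 0.693147 = 22.2.

22.2


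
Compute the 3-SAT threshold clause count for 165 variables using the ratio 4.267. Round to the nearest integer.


The 3-SAT phase transition occurs at approximately 4.267 clauses per variable.
m = 4.267 * 165 = 704.055.
Rounded to nearest integer: 704.

704


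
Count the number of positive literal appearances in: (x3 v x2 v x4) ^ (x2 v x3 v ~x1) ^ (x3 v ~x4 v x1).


Scan each clause for unnegated literals.
Clause 1: 3 positive; Clause 2: 2 positive; Clause 3: 2 positive.
Total positive literal occurrences = 7.

7


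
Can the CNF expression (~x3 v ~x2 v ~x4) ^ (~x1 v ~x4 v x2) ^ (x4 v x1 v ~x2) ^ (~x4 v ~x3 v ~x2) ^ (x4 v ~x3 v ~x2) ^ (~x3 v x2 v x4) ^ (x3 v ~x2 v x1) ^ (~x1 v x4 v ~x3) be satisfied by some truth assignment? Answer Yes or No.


Check all 16 possible truth assignments.
Number of satisfying assignments found: 6.
The formula is satisfiable.

Yes


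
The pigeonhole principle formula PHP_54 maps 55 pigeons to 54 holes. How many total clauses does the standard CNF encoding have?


The PHP encoding has two parts:
1) At-least-one-hole clauses: 55 (one per pigeon, each with 54 literals).
2) At-most-one-pigeon-per-hole clauses: 54 holes * C(55,2) = 54 * 1485 = 80190.
Total clauses = 55 + 80190 = 80245.

80245


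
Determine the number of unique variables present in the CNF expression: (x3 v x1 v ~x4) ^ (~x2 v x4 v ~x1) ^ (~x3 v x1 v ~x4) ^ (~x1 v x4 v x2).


Identify each distinct variable in the formula.
Variables found: x1, x2, x3, x4.
Total distinct variables = 4.

4


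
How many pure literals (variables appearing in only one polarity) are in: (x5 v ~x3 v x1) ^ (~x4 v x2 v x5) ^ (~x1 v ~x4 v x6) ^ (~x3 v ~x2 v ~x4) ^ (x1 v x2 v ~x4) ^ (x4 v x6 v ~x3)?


A pure literal appears in only one polarity across all clauses.
Pure literals: x3 (negative only), x5 (positive only), x6 (positive only).
Count = 3.

3


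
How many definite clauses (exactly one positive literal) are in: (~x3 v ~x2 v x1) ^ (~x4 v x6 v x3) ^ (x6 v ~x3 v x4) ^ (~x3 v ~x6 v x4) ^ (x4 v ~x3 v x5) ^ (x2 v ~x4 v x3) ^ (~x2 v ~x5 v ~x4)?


A definite clause has exactly one positive literal.
Clause 1: 1 positive -> definite
Clause 2: 2 positive -> not definite
Clause 3: 2 positive -> not definite
Clause 4: 1 positive -> definite
Clause 5: 2 positive -> not definite
Clause 6: 2 positive -> not definite
Clause 7: 0 positive -> not definite
Definite clause count = 2.

2


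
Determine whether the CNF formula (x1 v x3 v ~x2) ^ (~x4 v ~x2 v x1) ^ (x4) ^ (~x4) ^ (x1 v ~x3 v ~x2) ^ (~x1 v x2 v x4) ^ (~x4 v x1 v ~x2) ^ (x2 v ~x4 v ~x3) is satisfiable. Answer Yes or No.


Check all 16 possible truth assignments.
Number of satisfying assignments found: 0.
The formula is unsatisfiable.

No


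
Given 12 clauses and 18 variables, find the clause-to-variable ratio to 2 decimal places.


Clause-to-variable ratio = clauses / variables.
12 / 18 = 0.67.

0.67


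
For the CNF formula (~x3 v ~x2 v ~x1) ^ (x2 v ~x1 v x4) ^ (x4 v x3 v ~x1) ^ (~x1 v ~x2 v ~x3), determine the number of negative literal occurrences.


Scan each clause for negated literals.
Clause 1: 3 negative; Clause 2: 1 negative; Clause 3: 1 negative; Clause 4: 3 negative.
Total negative literal occurrences = 8.

8


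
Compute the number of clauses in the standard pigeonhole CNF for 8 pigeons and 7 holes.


The PHP encoding has two parts:
1) At-least-one-hole clauses: 8 (one per pigeon, each with 7 literals).
2) At-most-one-pigeon-per-hole clauses: 7 holes * C(8,2) = 7 * 28 = 196.
Total clauses = 8 + 196 = 204.

204


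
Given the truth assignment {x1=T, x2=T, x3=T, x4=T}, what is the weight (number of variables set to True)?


The weight is the number of variables assigned True.
True variables: x1, x2, x3, x4.
Weight = 4.

4


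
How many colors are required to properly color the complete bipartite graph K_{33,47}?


K_{33,47} is bipartite by definition: the two parts are independent sets, with every edge crossing between them.
Color all vertices in one part with color 1 and all vertices in the other part with color 2.
Since the graph has at least one edge, one color does not suffice.
Chromatic number = 2.

2


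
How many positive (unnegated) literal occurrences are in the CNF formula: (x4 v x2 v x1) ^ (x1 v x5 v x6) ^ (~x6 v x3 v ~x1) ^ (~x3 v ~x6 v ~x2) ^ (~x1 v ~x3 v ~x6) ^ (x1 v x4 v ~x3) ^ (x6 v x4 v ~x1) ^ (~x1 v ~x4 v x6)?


Scan each clause for unnegated literals.
Clause 1: 3 positive; Clause 2: 3 positive; Clause 3: 1 positive; Clause 4: 0 positive; Clause 5: 0 positive; Clause 6: 2 positive; Clause 7: 2 positive; Clause 8: 1 positive.
Total positive literal occurrences = 12.

12


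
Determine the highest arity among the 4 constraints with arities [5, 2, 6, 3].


The arities are: 5, 2, 6, 3.
Scan for the maximum value.
Maximum arity = 6.

6


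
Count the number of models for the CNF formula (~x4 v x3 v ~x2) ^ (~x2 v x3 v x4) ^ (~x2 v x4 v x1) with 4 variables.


Enumerate all 16 truth assignments over 4 variables.
Test each against every clause.
Satisfying assignments found: 11.

11


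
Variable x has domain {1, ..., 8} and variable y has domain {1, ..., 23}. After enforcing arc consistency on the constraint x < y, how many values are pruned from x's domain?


For the constraint x < y, x needs a supporting value in y's domain.
x can be at most 22 (one less than y's maximum).
Valid x values from domain: 8 out of 8.
Pruned = 8 - 8 = 0.

0


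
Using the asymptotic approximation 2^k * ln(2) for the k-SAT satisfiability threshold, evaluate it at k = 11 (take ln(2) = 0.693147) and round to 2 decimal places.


Using the asymptotic formula: threshold ~ 2^k * ln(2).
2^11 = 2048.
2048 * 0.693147 = 1419.57.

1419.57


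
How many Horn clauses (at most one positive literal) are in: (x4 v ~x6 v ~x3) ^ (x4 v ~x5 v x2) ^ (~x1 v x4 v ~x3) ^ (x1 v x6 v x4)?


A Horn clause has at most one positive literal.
Clause 1: 1 positive lit(s) -> Horn
Clause 2: 2 positive lit(s) -> not Horn
Clause 3: 1 positive lit(s) -> Horn
Clause 4: 3 positive lit(s) -> not Horn
Total Horn clauses = 2.

2


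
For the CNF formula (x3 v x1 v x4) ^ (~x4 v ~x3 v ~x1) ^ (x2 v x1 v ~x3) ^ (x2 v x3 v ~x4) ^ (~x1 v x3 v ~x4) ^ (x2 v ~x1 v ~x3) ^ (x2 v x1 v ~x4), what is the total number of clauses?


Each group enclosed in parentheses joined by ^ is one clause.
Counting the conjuncts: 7 clauses.

7


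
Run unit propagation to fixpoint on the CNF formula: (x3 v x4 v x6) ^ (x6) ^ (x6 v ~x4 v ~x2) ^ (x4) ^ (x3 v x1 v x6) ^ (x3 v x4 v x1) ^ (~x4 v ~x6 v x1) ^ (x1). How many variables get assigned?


Unit propagation repeatedly assigns the literal in any unit clause, then simplifies.
Assignments in order: x6 = T, x4 = T, x1 = T.
No further unit clauses remain.
Total variables assigned = 3.

3


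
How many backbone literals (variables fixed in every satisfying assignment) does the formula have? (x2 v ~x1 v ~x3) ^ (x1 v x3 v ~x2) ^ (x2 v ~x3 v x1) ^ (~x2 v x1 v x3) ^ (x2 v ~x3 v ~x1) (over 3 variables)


Find all satisfying assignments: 5 model(s).
Check which variables have the same value in every model.
No variable is fixed across all models.
Backbone size = 0.

0


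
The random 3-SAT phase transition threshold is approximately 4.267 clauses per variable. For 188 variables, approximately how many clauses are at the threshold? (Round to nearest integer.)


The 3-SAT phase transition occurs at approximately 4.267 clauses per variable.
m = 4.267 * 188 = 802.196.
Rounded to nearest integer: 802.

802


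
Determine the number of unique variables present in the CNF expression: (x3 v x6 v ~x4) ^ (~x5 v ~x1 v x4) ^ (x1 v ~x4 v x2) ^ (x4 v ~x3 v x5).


Identify each distinct variable in the formula.
Variables found: x1, x2, x3, x4, x5, x6.
Total distinct variables = 6.

6


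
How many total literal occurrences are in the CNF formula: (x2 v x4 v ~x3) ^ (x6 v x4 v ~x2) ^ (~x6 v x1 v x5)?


Clause lengths: 3, 3, 3.
Sum = 3 + 3 + 3 = 9.

9


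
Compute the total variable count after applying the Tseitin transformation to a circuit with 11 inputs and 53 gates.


The Tseitin transformation introduces one auxiliary variable per gate.
Total variables = inputs + gates = 11 + 53 = 64.

64


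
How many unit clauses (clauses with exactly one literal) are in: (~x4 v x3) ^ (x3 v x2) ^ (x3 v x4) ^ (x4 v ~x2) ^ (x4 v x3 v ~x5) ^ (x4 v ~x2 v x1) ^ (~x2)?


A unit clause contains exactly one literal.
Unit clauses found: (~x2).
Count = 1.

1


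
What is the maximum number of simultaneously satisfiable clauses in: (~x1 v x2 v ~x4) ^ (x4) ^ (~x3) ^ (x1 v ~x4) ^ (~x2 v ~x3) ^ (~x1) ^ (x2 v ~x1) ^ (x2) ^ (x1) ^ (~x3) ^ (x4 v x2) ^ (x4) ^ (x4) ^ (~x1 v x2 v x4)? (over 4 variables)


Enumerate all 16 truth assignments.
For each, count how many of the 14 clauses are satisfied.
The formula is not fully satisfiable, so the maximum is below 14.
Maximum simultaneously satisfiable clauses = 13.

13


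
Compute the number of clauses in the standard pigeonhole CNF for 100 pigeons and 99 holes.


The PHP encoding has two parts:
1) At-least-one-hole clauses: 100 (one per pigeon, each with 99 literals).
2) At-most-one-pigeon-per-hole clauses: 99 holes * C(100,2) = 99 * 4950 = 490050.
Total clauses = 100 + 490050 = 490150.

490150


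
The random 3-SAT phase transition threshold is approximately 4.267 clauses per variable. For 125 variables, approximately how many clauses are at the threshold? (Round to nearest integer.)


The 3-SAT phase transition occurs at approximately 4.267 clauses per variable.
m = 4.267 * 125 = 533.375.
Rounded to nearest integer: 533.

533


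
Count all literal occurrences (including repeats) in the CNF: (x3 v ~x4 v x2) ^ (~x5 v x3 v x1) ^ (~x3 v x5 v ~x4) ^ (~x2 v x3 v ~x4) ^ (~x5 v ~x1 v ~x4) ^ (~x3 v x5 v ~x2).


Clause lengths: 3, 3, 3, 3, 3, 3.
Sum = 3 + 3 + 3 + 3 + 3 + 3 = 18.

18


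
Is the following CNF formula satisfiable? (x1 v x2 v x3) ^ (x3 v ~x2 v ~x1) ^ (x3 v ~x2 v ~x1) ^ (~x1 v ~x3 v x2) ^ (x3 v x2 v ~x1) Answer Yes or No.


Check all 8 possible truth assignments.
Number of satisfying assignments found: 4.
The formula is satisfiable.

Yes


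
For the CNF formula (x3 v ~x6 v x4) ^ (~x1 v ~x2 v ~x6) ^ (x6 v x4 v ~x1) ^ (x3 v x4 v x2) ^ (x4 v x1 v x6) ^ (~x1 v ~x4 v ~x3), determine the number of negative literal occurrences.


Scan each clause for negated literals.
Clause 1: 1 negative; Clause 2: 3 negative; Clause 3: 1 negative; Clause 4: 0 negative; Clause 5: 0 negative; Clause 6: 3 negative.
Total negative literal occurrences = 8.

8


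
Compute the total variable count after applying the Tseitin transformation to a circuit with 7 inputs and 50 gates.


The Tseitin transformation introduces one auxiliary variable per gate.
Total variables = inputs + gates = 7 + 50 = 57.

57


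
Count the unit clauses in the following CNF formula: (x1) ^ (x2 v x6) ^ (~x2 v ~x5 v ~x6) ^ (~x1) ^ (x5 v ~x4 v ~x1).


A unit clause contains exactly one literal.
Unit clauses found: (x1), (~x1).
Count = 2.

2


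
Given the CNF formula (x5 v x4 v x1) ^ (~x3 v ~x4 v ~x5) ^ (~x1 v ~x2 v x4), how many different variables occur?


Identify each distinct variable in the formula.
Variables found: x1, x2, x3, x4, x5.
Total distinct variables = 5.

5


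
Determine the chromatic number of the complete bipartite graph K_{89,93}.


K_{89,93} is bipartite by definition: the two parts are independent sets, with every edge crossing between them.
Color all vertices in one part with color 1 and all vertices in the other part with color 2.
Since the graph has at least one edge, one color does not suffice.
Chromatic number = 2.

2


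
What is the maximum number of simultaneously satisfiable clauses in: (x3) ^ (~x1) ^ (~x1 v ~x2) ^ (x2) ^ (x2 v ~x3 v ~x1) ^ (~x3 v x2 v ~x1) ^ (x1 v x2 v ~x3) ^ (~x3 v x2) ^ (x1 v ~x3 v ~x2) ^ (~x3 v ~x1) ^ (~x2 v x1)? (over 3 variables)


Enumerate all 8 truth assignments.
For each, count how many of the 11 clauses are satisfied.
The formula is not fully satisfiable, so the maximum is below 11.
Maximum simultaneously satisfiable clauses = 9.

9


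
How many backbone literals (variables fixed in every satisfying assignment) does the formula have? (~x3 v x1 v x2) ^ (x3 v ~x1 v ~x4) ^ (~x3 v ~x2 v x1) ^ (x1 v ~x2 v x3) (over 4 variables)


Find all satisfying assignments: 8 model(s).
Check which variables have the same value in every model.
No variable is fixed across all models.
Backbone size = 0.

0


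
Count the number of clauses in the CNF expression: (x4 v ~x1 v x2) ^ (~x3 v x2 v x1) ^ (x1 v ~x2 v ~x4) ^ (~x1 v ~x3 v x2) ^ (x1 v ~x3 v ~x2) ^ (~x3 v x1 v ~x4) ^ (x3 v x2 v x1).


Each group enclosed in parentheses joined by ^ is one clause.
Counting the conjuncts: 7 clauses.

7


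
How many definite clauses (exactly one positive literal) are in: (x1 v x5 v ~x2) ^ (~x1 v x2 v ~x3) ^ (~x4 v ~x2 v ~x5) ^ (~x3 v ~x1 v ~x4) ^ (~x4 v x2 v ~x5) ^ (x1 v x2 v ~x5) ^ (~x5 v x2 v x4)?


A definite clause has exactly one positive literal.
Clause 1: 2 positive -> not definite
Clause 2: 1 positive -> definite
Clause 3: 0 positive -> not definite
Clause 4: 0 positive -> not definite
Clause 5: 1 positive -> definite
Clause 6: 2 positive -> not definite
Clause 7: 2 positive -> not definite
Definite clause count = 2.

2


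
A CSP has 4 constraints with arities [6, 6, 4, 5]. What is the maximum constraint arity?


The arities are: 6, 6, 4, 5.
Scan for the maximum value.
Maximum arity = 6.

6


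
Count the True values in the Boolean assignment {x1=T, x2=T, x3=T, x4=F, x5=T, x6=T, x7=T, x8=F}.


The weight is the number of variables assigned True.
True variables: x1, x2, x3, x5, x6, x7.
Weight = 6.

6


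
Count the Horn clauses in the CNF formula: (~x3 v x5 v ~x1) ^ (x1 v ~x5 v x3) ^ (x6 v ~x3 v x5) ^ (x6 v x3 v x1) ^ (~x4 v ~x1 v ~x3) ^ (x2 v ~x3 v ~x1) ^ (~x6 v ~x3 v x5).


A Horn clause has at most one positive literal.
Clause 1: 1 positive lit(s) -> Horn
Clause 2: 2 positive lit(s) -> not Horn
Clause 3: 2 positive lit(s) -> not Horn
Clause 4: 3 positive lit(s) -> not Horn
Clause 5: 0 positive lit(s) -> Horn
Clause 6: 1 positive lit(s) -> Horn
Clause 7: 1 positive lit(s) -> Horn
Total Horn clauses = 4.

4


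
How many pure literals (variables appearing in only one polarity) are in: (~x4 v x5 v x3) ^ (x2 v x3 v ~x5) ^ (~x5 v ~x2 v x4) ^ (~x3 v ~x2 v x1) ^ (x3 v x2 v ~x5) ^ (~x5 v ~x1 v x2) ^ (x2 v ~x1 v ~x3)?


A pure literal appears in only one polarity across all clauses.
No pure literals found.
Count = 0.

0
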